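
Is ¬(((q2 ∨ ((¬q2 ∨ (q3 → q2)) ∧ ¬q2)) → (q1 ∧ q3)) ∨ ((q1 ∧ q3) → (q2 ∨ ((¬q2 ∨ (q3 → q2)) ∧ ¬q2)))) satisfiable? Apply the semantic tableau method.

Unsatisfiable

Initial set: {¬(((q2 ∨ ((¬q2 ∨ (q3 → q2)) ∧ ¬q2)) → (q1 ∧ q3)) ∨ ((q1 ∧ q3) → (q2 ∨ ((¬q2 ∨ (q3 → q2)) ∧ ¬q2))))}.
¬(((q2 ∨ ((¬q2 ∨ (q3 → q2)) ∧ ¬q2)) → (q1 ∧ q3)) ∨ ((q1 ∧ q3) → (q2 ∨ ((¬q2 ∨ (q3 → q2)) ∧ ¬q2)))): α-rule — add ¬((q2 ∨ ((¬q2 ∨ (q3 → q2)) ∧ ¬q2)) → (q1 ∧ q3)), ¬((q1 ∧ q3) → (q2 ∨ ((¬q2 ∨ (q3 → q2)) ∧ ¬q2))).
¬((q2 ∨ ((¬q2 ∨ (q3 → q2)) ∧ ¬q2)) → (q1 ∧ q3)): α-rule — add (q2 ∨ ((¬q2 ∨ (q3 → q2)) ∧ ¬q2)), ¬(q1 ∧ q3).
¬((q1 ∧ q3) → (q2 ∨ ((¬q2 ∨ (q3 → q2)) ∧ ¬q2))): α-rule — add (q1 ∧ q3), ¬(q2 ∨ ((¬q2 ∨ (q3 → q2)) ∧ ¬q2)).
(q1 ∧ q3): α-rule — add q1, q3.
¬(q2 ∨ ((¬q2 ∨ (q3 → q2)) ∧ ¬q2)): α-rule — add ¬q2, ¬((¬q2 ∨ (q3 → q2)) ∧ ¬q2).
(q2 ∨ ((¬q2 ∨ (q3 → q2)) ∧ ¬q2)): β-rule — branch into q2  //  ((¬q2 ∨ (q3 → q2)) ∧ ¬q2).
  branch 1 (add q2):
    × closes — contains both q2 and ¬q2.
  branch 2 (add ((¬q2 ∨ (q3 → q2)) ∧ ¬q2)):
    ((¬q2 ∨ (q3 → q2)) ∧ ¬q2): α-rule — add (¬q2 ∨ (q3 → q2)), ¬q2.
    ¬(q1 ∧ q3): β-rule — branch into ¬q1  //  ¬q3.
      branch 2.1 (add ¬q1):
        × closes — contains both q1 and ¬q1.
      branch 2.2 (add ¬q3):
        × closes — contains both q3 and ¬q3.
All 3 branches close.
Every branch closed; the formula is unsatisfiable.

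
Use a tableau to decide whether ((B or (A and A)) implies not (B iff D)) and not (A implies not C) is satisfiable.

Satisfiable

Initial set: {(((B or (A and A)) implies not (B iff D)) and not (A implies not C))}.
(((B or (A and A)) implies not (B iff D)) and not (A implies not C)): α-rule — add ((B or (A and A)) implies not (B iff D)), not (A implies not C).
not (A implies not C): α-rule — add A, not not C.
((B or (A and A)) implies not (B iff D)): β-rule — branch into not (B or (A and A))  //  not (B iff D).
  branch 1 (add not (B or (A and A))):
    not (B or (A and A)): α-rule — add not B, not (A and A).
    not (A and A): β-rule — branch into not A  //  not A.
      branch 1.1 (add not A):
        × closes — contains both A and not A.
      branch 1.2 (add not A):
        × closes — contains both A and not A.
  branch 2 (add not (B iff D)):
    not (B iff D): β-rule — branch into B, not D  //  not B, D.
      branch 2.1 (add B, not D):
        ○ open, literals {A=T, B=T, C=T, D=F}.
      branch 2.2 (add not B, D):
        ○ open, literals {A=T, B=F, C=T, D=T}.
2 branches closed, 2 open.
An open branch gives a satisfying assignment: A=T, B=T, C=T, D=F.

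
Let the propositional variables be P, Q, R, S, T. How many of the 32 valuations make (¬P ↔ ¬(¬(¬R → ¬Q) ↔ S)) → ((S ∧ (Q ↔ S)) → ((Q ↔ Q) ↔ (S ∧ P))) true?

Initial set: {((¬P ↔ ¬(¬(¬R → ¬Q) ↔ S)) → ((S ∧ (Q ↔ S)) → ((Q ↔ Q) ↔ (S ∧ P))))}.
((¬P ↔ ¬(¬(¬R → ¬Q) ↔ S)) → ((S ∧ (Q ↔ S)) → ((Q ↔ Q) ↔ (S ∧ P)))): β-rule — branch into ¬(¬P ↔ ¬(¬(¬R → ¬Q) ↔ S))  //  ((S ∧ (Q ↔ S)) → ((Q ↔ Q) ↔ (S ∧ P))).
  branch 1 (add ¬(¬P ↔ ¬(¬(¬R → ¬Q) ↔ S))):
    ¬(¬P ↔ ¬(¬(¬R → ¬Q) ↔ S)): β-rule — branch into ¬P, ¬¬(¬(¬R → ¬Q) ↔ S)  //  ¬¬P, ¬(¬(¬R → ¬Q) ↔ S).
      branch 1.1 (add ¬P, ¬¬(¬(¬R → ¬Q) ↔ S)):
        ¬¬(¬(¬R → ¬Q) ↔ S): β-rule — branch into ¬(¬R → ¬Q), S  //  ¬¬(¬R → ¬Q), ¬S.
          branch 1.1.1 (add ¬(¬R → ¬Q), S):
            ¬(¬R → ¬Q): α-rule — add ¬R, ¬¬Q.
            ○ open, literals {P=F, Q=T, R=F, S=T}.
          branch 1.1.2 (add ¬¬(¬R → ¬Q), ¬S):
            ¬¬(¬R → ¬Q): β-rule — branch into ¬¬R  //  ¬Q.
              branch 1.1.2.1 (add ¬¬R):
                ○ open, literals {P=F, R=T, S=F}.
              branch 1.1.2.2 (add ¬Q):
                ○ open, literals {P=F, Q=F, S=F}.
      branch 1.2 (add ¬¬P, ¬(¬(¬R → ¬Q) ↔ S)):
        ¬(¬(¬R → ¬Q) ↔ S): β-rule — branch into ¬(¬R → ¬Q), ¬S  //  ¬¬(¬R → ¬Q), S.
          branch 1.2.1 (add ¬(¬R → ¬Q), ¬S):
            ¬(¬R → ¬Q): α-rule — add ¬R, ¬¬Q.
            ○ open, literals {P=T, Q=T, R=F, S=F}.
          branch 1.2.2 (add ¬¬(¬R → ¬Q), S):
            ¬¬(¬R → ¬Q): β-rule — branch into ¬¬R  //  ¬Q.
              branch 1.2.2.1 (add ¬¬R):
                ○ open, literals {P=T, R=T, S=T}.
              branch 1.2.2.2 (add ¬Q):
                ○ open, literals {P=T, Q=F, S=T}.
  branch 2 (add ((S ∧ (Q ↔ S)) → ((Q ↔ Q) ↔ (S ∧ P)))):
    ((S ∧ (Q ↔ S)) → ((Q ↔ Q) ↔ (S ∧ P))): β-rule — branch into ¬(S ∧ (Q ↔ S))  //  ((Q ↔ Q) ↔ (S ∧ P)).
      branch 2.1 (add ¬(S ∧ (Q ↔ S))):
        ¬(S ∧ (Q ↔ S)): β-rule — branch into ¬S  //  ¬(Q ↔ S).
          branch 2.1.1 (add ¬S):
            ○ open, literals {S=F}.
          branch 2.1.2 (add ¬(Q ↔ S)):
            ¬(Q ↔ S): β-rule — branch into Q, ¬S  //  ¬Q, S.
              branch 2.1.2.1 (add Q, ¬S):
                ○ open, literals {Q=T, S=F}.
              branch 2.1.2.2 (add ¬Q, S):
                ○ open, literals {Q=F, S=T}.
      branch 2.2 (add ((Q ↔ Q) ↔ (S ∧ P))):
        ((Q ↔ Q) ↔ (S ∧ P)): β-rule — branch into (Q ↔ Q), (S ∧ P)  //  ¬(Q ↔ Q), ¬(S ∧ P).
          branch 2.2.1 (add (Q ↔ Q), (S ∧ P)):
            (S ∧ P): α-rule — add S, P.
            (Q ↔ Q): β-rule — branch into Q, Q  //  ¬Q, ¬Q.
              branch 2.2.1.1 (add Q, Q):
                ○ open, literals {P=T, Q=T, S=T}.
              branch 2.2.1.2 (add ¬Q, ¬Q):
                ○ open, literals {P=T, Q=F, S=T}.
          branch 2.2.2 (add ¬(Q ↔ Q), ¬(S ∧ P)):
            ¬(Q ↔ Q): β-rule — branch into Q, ¬Q  //  ¬Q, Q.
              branch 2.2.2.1 (add Q, ¬Q):
                × closes — contains both Q and ¬Q.
              branch 2.2.2.2 (add ¬Q, Q):
                × closes — contains both Q and ¬Q.
2 branches closed, 11 open.
Each open branch fixes some atoms; the unmentioned ones are free. Counting distinct full assignments: branch {P=F, Q=T, R=F, S=T} (T) contributes 2 new; branch {P=F, R=T, S=F} (Q, T) contributes 4 new; branch {P=F, Q=F, S=F} (R, T) contributes 2 new; branch {P=T, Q=T, R=F, S=F} (T) contributes 2 new; branch {P=T, R=T, S=T} (Q, T) contributes 4 new; branch {P=T, Q=F, S=T} (R, T) contributes 2 new; branch {S=F} (P, Q, R, T) contributes 8 new; branch {Q=T, S=F} (P, R, T) contributes 0 new; branch {Q=F, S=T} (P, R, T) contributes 4 new; branch {P=T, Q=T, S=T} (R, T) contributes 2 new; branch {P=T, Q=F, S=T} (R, T) contributes 0 new. Total: 30.

30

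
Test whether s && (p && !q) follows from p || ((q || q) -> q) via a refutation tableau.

Initial set: {(p || ((q || q) -> q)); !(s && (p && !q))}.
(p || ((q || q) -> q)): β-rule — branch into p  //  ((q || q) -> q).
  branch 1 (add p):
    !(s && (p && !q)): β-rule — branch into !s  //  !(p && !q).
      branch 1.1 (add !s):
        ○ open, literals {p=1, s=0}.
      branch 1.2 (add !(p && !q)):
        !(p && !q): β-rule — branch into !p  //  !!q.
          branch 1.2.1 (add !p):
            × closes — contains both p and !p.
          branch 1.2.2 (add !!q):
            ○ open, literals {p=1, q=1}.
  branch 2 (add ((q || q) -> q)):
    !(s && (p && !q)): β-rule — branch into !s  //  !(p && !q).
      branch 2.1 (add !s):
        ((q || q) -> q): β-rule — branch into !(q || q)  //  q.
          branch 2.1.1 (add !(q || q)):
            !(q || q): α-rule — add !q, !q.
            ○ open, literals {q=0, s=0}.
          branch 2.1.2 (add q):
            ○ open, literals {q=1, s=0}.
      branch 2.2 (add !(p && !q)):
        ((q || q) -> q): β-rule — branch into !(q || q)  //  q.
          branch 2.2.1 (add !(q || q)):
            !(q || q): α-rule — add !q, !q.
            !(p && !q): β-rule — branch into !p  //  !!q.
              branch 2.2.1.1 (add !p):
                ○ open, literals {p=0, q=0}.
              branch 2.2.1.2 (add !!q):
                × closes — contains both q and !q.
          branch 2.2.2 (add q):
            !(p && !q): β-rule — branch into !p  //  !!q.
              branch 2.2.2.1 (add !p):
                ○ open, literals {p=0, q=1}.
              branch 2.2.2.2 (add !!q):
                ○ open, literals {q=1}.
2 branches closed, 7 open.
An open branch gives a countermodel: p=1, s=0 (unmentioned atoms arbitrary); the premises hold there but the conclusion fails.

No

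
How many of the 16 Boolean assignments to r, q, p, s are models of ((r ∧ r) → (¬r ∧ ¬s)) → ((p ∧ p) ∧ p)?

12

Initial set: {(((r ∧ r) → (¬r ∧ ¬s)) → ((p ∧ p) ∧ p))}.
(((r ∧ r) → (¬r ∧ ¬s)) → ((p ∧ p) ∧ p)): β-rule — branch into ¬((r ∧ r) → (¬r ∧ ¬s))  //  ((p ∧ p) ∧ p).
  branch 1 (add ¬((r ∧ r) → (¬r ∧ ¬s))):
    ¬((r ∧ r) → (¬r ∧ ¬s)): α-rule — add (r ∧ r), ¬(¬r ∧ ¬s).
    (r ∧ r): α-rule — add r, r.
    ¬(¬r ∧ ¬s): β-rule — branch into ¬¬r  //  ¬¬s.
      branch 1.1 (add ¬¬r):
        ○ open, literals {r=T}.
      branch 1.2 (add ¬¬s):
        ○ open, literals {r=T, s=T}.
  branch 2 (add ((p ∧ p) ∧ p)):
    ((p ∧ p) ∧ p): α-rule — add (p ∧ p), p.
    (p ∧ p): α-rule — add p, p.
    ○ open, literals {p=T}.
0 branches closed, 3 open.
Each open branch fixes some atoms; the unmentioned ones are free. Counting distinct full assignments: branch {r=T} (q, p, s) contributes 8 new; branch {r=T, s=T} (q, p) contributes 0 new; branch {p=T} (r, q, s) contributes 4 new. Total: 12.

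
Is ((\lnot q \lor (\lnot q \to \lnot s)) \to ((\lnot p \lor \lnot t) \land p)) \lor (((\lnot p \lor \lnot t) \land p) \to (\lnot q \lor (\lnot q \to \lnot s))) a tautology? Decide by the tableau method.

Valid

Assume the negation and expand:
Initial set: {\lnot (((\lnot q \lor (\lnot q \to \lnot s)) \to ((\lnot p \lor \lnot t) \land p)) \lor (((\lnot p \lor \lnot t) \land p) \to (\lnot q \lor (\lnot q \to \lnot s))))}.
\lnot (((\lnot q \lor (\lnot q \to \lnot s)) \to ((\lnot p \lor \lnot t) \land p)) \lor (((\lnot p \lor \lnot t) \land p) \to (\lnot q \lor (\lnot q \to \lnot s)))): α-rule — add \lnot ((\lnot q \lor (\lnot q \to \lnot s)) \to ((\lnot p \lor \lnot t) \land p)), \lnot (((\lnot p \lor \lnot t) \land p) \to (\lnot q \lor (\lnot q \to \lnot s))).
\lnot ((\lnot q \lor (\lnot q \to \lnot s)) \to ((\lnot p \lor \lnot t) \land p)): α-rule — add (\lnot q \lor (\lnot q \to \lnot s)), \lnot ((\lnot p \lor \lnot t) \land p).
\lnot (((\lnot p \lor \lnot t) \land p) \to (\lnot q \lor (\lnot q \to \lnot s))): α-rule — add ((\lnot p \lor \lnot t) \land p), \lnot (\lnot q \lor (\lnot q \to \lnot s)).
((\lnot p \lor \lnot t) \land p): α-rule — add (\lnot p \lor \lnot t), p.
\lnot (\lnot q \lor (\lnot q \to \lnot s)): α-rule — add \lnot \lnot q, \lnot (\lnot q \to \lnot s).
\lnot (\lnot q \to \lnot s): α-rule — add \lnot q, \lnot \lnot s.
× closes — contains both q and \lnot q.
All 1 branch closes.
Every branch closed, so the negation is unsatisfiable and the formula is valid.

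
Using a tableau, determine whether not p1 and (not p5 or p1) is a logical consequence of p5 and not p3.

Initial set: {T (p5 and not p3); F (not p1 and (not p5 or p1))}.
T (p5 and not p3): α-rule — add T p5, T not p3.
F (not p1 and (not p5 or p1)): β-rule — branch into F not p1  //  F (not p5 or p1).
  branch 1 (add F not p1):
    ○ open, literals {p1=true, p3=false, p5=true}.
  branch 2 (add F (not p5 or p1)):
    F (not p5 or p1): α-rule — add F not p5, F p1.
    ○ open, literals {p1=false, p3=false, p5=true}.
0 branches closed, 2 open.
An open branch gives a countermodel: p1=true, p3=false, p5=true (unmentioned atoms arbitrary); the premises hold there but the conclusion fails.

No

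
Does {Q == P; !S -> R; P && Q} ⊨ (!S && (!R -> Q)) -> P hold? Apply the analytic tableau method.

Yes

Initial set: {(Q == P); (!S -> R); (P && Q); !((!S && (!R -> Q)) -> P)}.
(P && Q): α-rule — add P, Q.
!((!S && (!R -> Q)) -> P): α-rule — add (!S && (!R -> Q)), !P.
× closes — contains both P and !P.
All 1 branch closes.
Every branch closed, so the premises entail the conclusion.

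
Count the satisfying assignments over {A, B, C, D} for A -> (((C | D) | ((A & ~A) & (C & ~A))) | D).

14

Initial set: {T (A -> (((C | D) | ((A & ~A) & (C & ~A))) | D))}.
T (A -> (((C | D) | ((A & ~A) & (C & ~A))) | D)): β-rule — branch into F A  //  T (((C | D) | ((A & ~A) & (C & ~A))) | D).
  branch 1 (add F A):
    ○ open, literals {A=0}.
  branch 2 (add T (((C | D) | ((A & ~A) & (C & ~A))) | D)):
    T (((C | D) | ((A & ~A) & (C & ~A))) | D): β-rule — branch into T ((C | D) | ((A & ~A) & (C & ~A)))  //  T D.
      branch 2.1 (add T ((C | D) | ((A & ~A) & (C & ~A)))):
        T ((C | D) | ((A & ~A) & (C & ~A))): β-rule — branch into T (C | D)  //  T ((A & ~A) & (C & ~A)).
          branch 2.1.1 (add T (C | D)):
            T (C | D): β-rule — branch into T C  //  T D.
              branch 2.1.1.1 (add T C):
                ○ open, literals {C=1}.
              branch 2.1.1.2 (add T D):
                ○ open, literals {D=1}.
          branch 2.1.2 (add T ((A & ~A) & (C & ~A))):
            T ((A & ~A) & (C & ~A)): α-rule — add T (A & ~A), T (C & ~A).
            T (A & ~A): α-rule — add T A, T ~A.
            × closes — contains both A and ~A.
      branch 2.2 (add T D):
        ○ open, literals {D=1}.
1 branch closed, 4 open.
Each open branch fixes some atoms; the unmentioned ones are free. Counting distinct full assignments: branch {A=0} (B, C, D) contributes 8 new; branch {C=1} (A, B, D) contributes 4 new; branch {D=1} (A, B, C) contributes 2 new; branch {D=1} (A, B, C) contributes 0 new. Total: 14.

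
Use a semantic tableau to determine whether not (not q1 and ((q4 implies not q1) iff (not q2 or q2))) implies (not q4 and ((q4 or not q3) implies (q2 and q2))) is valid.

Not valid

Assume the negation and expand:
Initial set: {not (not (not q1 and ((q4 implies not q1) iff (not q2 or q2))) implies (not q4 and ((q4 or not q3) implies (q2 and q2))))}.
not (not (not q1 and ((q4 implies not q1) iff (not q2 or q2))) implies (not q4 and ((q4 or not q3) implies (q2 and q2)))): α-rule — add not (not q1 and ((q4 implies not q1) iff (not q2 or q2))), not (not q4 and ((q4 or not q3) implies (q2 and q2))).
not (not q1 and ((q4 implies not q1) iff (not q2 or q2))): β-rule — branch into not not q1  //  not ((q4 implies not q1) iff (not q2 or q2)).
  branch 1 (add not not q1):
    not (not q4 and ((q4 or not q3) implies (q2 and q2))): β-rule — branch into not not q4  //  not ((q4 or not q3) implies (q2 and q2)).
      branch 1.1 (add not not q4):
        ○ open, literals {q1=1, q4=1}.
      branch 1.2 (add not ((q4 or not q3) implies (q2 and q2))):
        not ((q4 or not q3) implies (q2 and q2)): α-rule — add (q4 or not q3), not (q2 and q2).
        (q4 or not q3): β-rule — branch into q4  //  not q3.
          branch 1.2.1 (add q4):
            not (q2 and q2): β-rule — branch into not q2  //  not q2.
              branch 1.2.1.1 (add not q2):
                ○ open, literals {q1=1, q2=0, q4=1}.
              branch 1.2.1.2 (add not q2):
                ○ open, literals {q1=1, q2=0, q4=1}.
          branch 1.2.2 (add not q3):
            not (q2 and q2): β-rule — branch into not q2  //  not q2.
              branch 1.2.2.1 (add not q2):
                ○ open, literals {q1=1, q2=0, q3=0}.
              branch 1.2.2.2 (add not q2):
                ○ open, literals {q1=1, q2=0, q3=0}.
  branch 2 (add not ((q4 implies not q1) iff (not q2 or q2))):
    not (not q4 and ((q4 or not q3) implies (q2 and q2))): β-rule — branch into not not q4  //  not ((q4 or not q3) implies (q2 and q2)).
      branch 2.1 (add not not q4):
        not ((q4 implies not q1) iff (not q2 or q2)): β-rule — branch into (q4 implies not q1), not (not q2 or q2)  //  not (q4 implies not q1), (not q2 or q2).
          branch 2.1.1 (add (q4 implies not q1), not (not q2 or q2)):
            not (not q2 or q2): α-rule — add not not q2, not q2.
            × closes — contains both q2 and not q2.
          branch 2.1.2 (add not (q4 implies not q1), (not q2 or q2)):
            not (q4 implies not q1): α-rule — add q4, not not q1.
            (not q2 or q2): β-rule — branch into not q2  //  q2.
              branch 2.1.2.1 (add not q2):
                ○ open, literals {q1=1, q2=0, q4=1}.
              branch 2.1.2.2 (add q2):
                ○ open, literals {q1=1, q2=1, q4=1}.
      branch 2.2 (add not ((q4 or not q3) implies (q2 and q2))):
        not ((q4 or not q3) implies (q2 and q2)): α-rule — add (q4 or not q3), not (q2 and q2).
        not ((q4 implies not q1) iff (not q2 or q2)): β-rule — branch into (q4 implies not q1), not (not q2 or q2)  //  not (q4 implies not q1), (not q2 or q2).
          branch 2.2.1 (add (q4 implies not q1), not (not q2 or q2)):
            not (not q2 or q2): α-rule — add not not q2, not q2.
            × closes — contains both q2 and not q2.
          branch 2.2.2 (add not (q4 implies not q1), (not q2 or q2)):
            not (q4 implies not q1): α-rule — add q4, not not q1.
            (q4 or not q3): β-rule — branch into q4  //  not q3.
              branch 2.2.2.1 (add q4):
                not (q2 and q2): β-rule — branch into not q2  //  not q2.
                  branch 2.2.2.1.1 (add not q2):
                    (not q2 or q2): β-rule — branch into not q2  //  q2.
                      branch 2.2.2.1.1.1 (add not q2):
                        ○ open, literals {q1=1, q2=0, q4=1}.
                      branch 2.2.2.1.1.2 (add q2):
                        × closes — contains both q2 and not q2.
                  branch 2.2.2.1.2 (add not q2):
                    (not q2 or q2): β-rule — branch into not q2  //  q2.
                      branch 2.2.2.1.2.1 (add not q2):
                        ○ open, literals {q1=1, q2=0, q4=1}.
                      branch 2.2.2.1.2.2 (add q2):
                        × closes — contains both q2 and not q2.
              branch 2.2.2.2 (add not q3):
                not (q2 and q2): β-rule — branch into not q2  //  not q2.
                  branch 2.2.2.2.1 (add not q2):
                    (not q2 or q2): β-rule — branch into not q2  //  q2.
                      branch 2.2.2.2.1.1 (add not q2):
                        ○ open, literals {q1=1, q2=0, q3=0, q4=1}.
                      branch 2.2.2.2.1.2 (add q2):
                        × closes — contains both q2 and not q2.
                  branch 2.2.2.2.2 (add not q2):
                    (not q2 or q2): β-rule — branch into not q2  //  q2.
                      branch 2.2.2.2.2.1 (add not q2):
                        ○ open, literals {q1=1, q2=0, q3=0, q4=1}.
                      branch 2.2.2.2.2.2 (add q2):
                        × closes — contains both q2 and not q2.
6 branches closed, 11 open.
An open branch gives a countermodel: q1=1, q4=1 (unmentioned atoms arbitrary); under it the original formula is false.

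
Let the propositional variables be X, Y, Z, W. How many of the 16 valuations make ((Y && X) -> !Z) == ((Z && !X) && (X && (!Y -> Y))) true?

2

Initial set: {(((Y && X) -> !Z) == ((Z && !X) && (X && (!Y -> Y))))}.
(((Y && X) -> !Z) == ((Z && !X) && (X && (!Y -> Y)))): β-rule — branch into ((Y && X) -> !Z), ((Z && !X) && (X && (!Y -> Y)))  //  !((Y && X) -> !Z), !((Z && !X) && (X && (!Y -> Y))).
  branch 1 (add ((Y && X) -> !Z), ((Z && !X) && (X && (!Y -> Y)))):
    ((Z && !X) && (X && (!Y -> Y))): α-rule — add (Z && !X), (X && (!Y -> Y)).
    (Z && !X): α-rule — add Z, !X.
    (X && (!Y -> Y)): α-rule — add X, (!Y -> Y).
    × closes — contains both X and !X.
  branch 2 (add !((Y && X) -> !Z), !((Z && !X) && (X && (!Y -> Y)))):
    !((Y && X) -> !Z): α-rule — add (Y && X), !!Z.
    (Y && X): α-rule — add Y, X.
    !((Z && !X) && (X && (!Y -> Y))): β-rule — branch into !(Z && !X)  //  !(X && (!Y -> Y)).
      branch 2.1 (add !(Z && !X)):
        !(Z && !X): β-rule — branch into !Z  //  !!X.
          branch 2.1.1 (add !Z):
            × closes — contains both Z and !Z.
          branch 2.1.2 (add !!X):
            ○ open, literals {X=true, Y=true, Z=true}.
      branch 2.2 (add !(X && (!Y -> Y))):
        !(X && (!Y -> Y)): β-rule — branch into !X  //  !(!Y -> Y).
          branch 2.2.1 (add !X):
            × closes — contains both X and !X.
          branch 2.2.2 (add !(!Y -> Y)):
            !(!Y -> Y): α-rule — add !Y, !Y.
            × closes — contains both Y and !Y.
4 branches closed, 1 open.
Each open branch fixes some atoms; the unmentioned ones are free. Counting distinct full assignments: branch {X=true, Y=true, Z=true} (W) contributes 2 new. Total: 2.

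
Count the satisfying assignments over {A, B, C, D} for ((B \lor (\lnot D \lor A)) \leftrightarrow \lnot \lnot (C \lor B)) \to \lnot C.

Initial set: {T (((B \lor (\lnot D \lor A)) \leftrightarrow \lnot \lnot (C \lor B)) \to \lnot C)}.
T (((B \lor (\lnot D \lor A)) \leftrightarrow \lnot \lnot (C \lor B)) \to \lnot C): β-rule — branch into F ((B \lor (\lnot D \lor A)) \leftrightarrow \lnot \lnot (C \lor B))  //  T \lnot C.
  branch 1 (add F ((B \lor (\lnot D \lor A)) \leftrightarrow \lnot \lnot (C \lor B))):
    F ((B \lor (\lnot D \lor A)) \leftrightarrow \lnot \lnot (C \lor B)): β-rule — branch into T (B \lor (\lnot D \lor A)), F \lnot \lnot (C \lor B)  //  F (B \lor (\lnot D \lor A)), T \lnot \lnot (C \lor B).
      branch 1.1 (add T (B \lor (\lnot D \lor A)), F \lnot \lnot (C \lor B)):
        F \lnot \lnot (C \lor B): drop double negation, giving F (C \lor B).
        F (C \lor B): α-rule — add F C, F B.
        T (B \lor (\lnot D \lor A)): β-rule — branch into T B  //  T (\lnot D \lor A).
          branch 1.1.1 (add T B):
            × closes — contains both B and \lnot B.
          branch 1.1.2 (add T (\lnot D \lor A)):
            T (\lnot D \lor A): β-rule — branch into T \lnot D  //  T A.
              branch 1.1.2.1 (add T \lnot D):
                ○ open, literals {B=F, C=F, D=F}.
              branch 1.1.2.2 (add T A):
                ○ open, literals {A=T, B=F, C=F}.
      branch 1.2 (add F (B \lor (\lnot D \lor A)), T \lnot \lnot (C \lor B)):
        F (B \lor (\lnot D \lor A)): α-rule — add F B, F (\lnot D \lor A).
        T \lnot \lnot (C \lor B): drop double negation, giving T (C \lor B).
        F (\lnot D \lor A): α-rule — add F \lnot D, F A.
        T (C \lor B): β-rule — branch into T C  //  T B.
          branch 1.2.1 (add T C):
            ○ open, literals {A=F, B=F, C=T, D=T}.
          branch 1.2.2 (add T B):
            × closes — contains both B and \lnot B.
  branch 2 (add T \lnot C):
    ○ open, literals {C=F}.
2 branches closed, 4 open.
Each open branch fixes some atoms; the unmentioned ones are free. Counting distinct full assignments: branch {B=F, C=F, D=F} (A) contributes 2 new; branch {A=T, B=F, C=F} (D) contributes 1 new; branch {A=F, B=F, C=T, D=T} (none free) contributes 1 new; branch {C=F} (A, B, D) contributes 5 new. Total: 9.

9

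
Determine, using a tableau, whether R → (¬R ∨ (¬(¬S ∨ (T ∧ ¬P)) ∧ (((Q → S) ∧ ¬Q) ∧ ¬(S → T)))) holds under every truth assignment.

Not valid

Assume the negation and expand:
Initial set: {¬(R → (¬R ∨ (¬(¬S ∨ (T ∧ ¬P)) ∧ (((Q → S) ∧ ¬Q) ∧ ¬(S → T)))))}.
¬(R → (¬R ∨ (¬(¬S ∨ (T ∧ ¬P)) ∧ (((Q → S) ∧ ¬Q) ∧ ¬(S → T))))): α-rule — add R, ¬(¬R ∨ (¬(¬S ∨ (T ∧ ¬P)) ∧ (((Q → S) ∧ ¬Q) ∧ ¬(S → T)))).
¬(¬R ∨ (¬(¬S ∨ (T ∧ ¬P)) ∧ (((Q → S) ∧ ¬Q) ∧ ¬(S → T)))): α-rule — add ¬¬R, ¬(¬(¬S ∨ (T ∧ ¬P)) ∧ (((Q → S) ∧ ¬Q) ∧ ¬(S → T))).
¬(¬(¬S ∨ (T ∧ ¬P)) ∧ (((Q → S) ∧ ¬Q) ∧ ¬(S → T))): β-rule — branch into ¬¬(¬S ∨ (T ∧ ¬P))  //  ¬(((Q → S) ∧ ¬Q) ∧ ¬(S → T)).
  branch 1 (add ¬¬(¬S ∨ (T ∧ ¬P))):
    ¬¬(¬S ∨ (T ∧ ¬P)): β-rule — branch into ¬S  //  (T ∧ ¬P).
      branch 1.1 (add ¬S):
        ○ open, literals {R=T, S=F}.
      branch 1.2 (add (T ∧ ¬P)):
        (T ∧ ¬P): α-rule — add T, ¬P.
        ○ open, literals {P=F, R=T, T=T}.
  branch 2 (add ¬(((Q → S) ∧ ¬Q) ∧ ¬(S → T))):
    ¬(((Q → S) ∧ ¬Q) ∧ ¬(S → T)): β-rule — branch into ¬((Q → S) ∧ ¬Q)  //  ¬¬(S → T).
      branch 2.1 (add ¬((Q → S) ∧ ¬Q)):
        ¬((Q → S) ∧ ¬Q): β-rule — branch into ¬(Q → S)  //  ¬¬Q.
          branch 2.1.1 (add ¬(Q → S)):
            ¬(Q → S): α-rule — add Q, ¬S.
            ○ open, literals {Q=T, R=T, S=F}.
          branch 2.1.2 (add ¬¬Q):
            ○ open, literals {Q=T, R=T}.
      branch 2.2 (add ¬¬(S → T)):
        ¬¬(S → T): β-rule — branch into ¬S  //  T.
          branch 2.2.1 (add ¬S):
            ○ open, literals {R=T, S=F}.
          branch 2.2.2 (add T):
            ○ open, literals {R=T, T=T}.
0 branches closed, 6 open.
An open branch gives a countermodel: R=T, S=F (unmentioned atoms arbitrary); under it the original formula is false.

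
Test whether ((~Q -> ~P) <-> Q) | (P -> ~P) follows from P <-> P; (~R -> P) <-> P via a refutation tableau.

Yes

Initial set: {(P <-> P); ((~R -> P) <-> P); ~(((~Q -> ~P) <-> Q) | (P -> ~P))}.
~(((~Q -> ~P) <-> Q) | (P -> ~P)): α-rule — add ~((~Q -> ~P) <-> Q), ~(P -> ~P).
~(P -> ~P): α-rule — add P, ~~P.
(P <-> P): β-rule — branch into P, P  //  ~P, ~P.
  branch 1 (add P, P):
    ((~R -> P) <-> P): β-rule — branch into (~R -> P), P  //  ~(~R -> P), ~P.
      branch 1.1 (add (~R -> P), P):
        ~((~Q -> ~P) <-> Q): β-rule — branch into (~Q -> ~P), ~Q  //  ~(~Q -> ~P), Q.
          branch 1.1.1 (add (~Q -> ~P), ~Q):
            (~R -> P): β-rule — branch into ~~R  //  P.
              branch 1.1.1.1 (add ~~R):
                (~Q -> ~P): β-rule — branch into ~~Q  //  ~P.
                  branch 1.1.1.1.1 (add ~~Q):
                    × closes — contains both Q and ~Q.
                  branch 1.1.1.1.2 (add ~P):
                    × closes — contains both P and ~P.
              branch 1.1.1.2 (add P):
                (~Q -> ~P): β-rule — branch into ~~Q  //  ~P.
                  branch 1.1.1.2.1 (add ~~Q):
                    × closes — contains both Q and ~Q.
                  branch 1.1.1.2.2 (add ~P):
                    × closes — contains both P and ~P.
          branch 1.1.2 (add ~(~Q -> ~P), Q):
            ~(~Q -> ~P): α-rule — add ~Q, ~~P.
            × closes — contains both Q and ~Q.
      branch 1.2 (add ~(~R -> P), ~P):
        × closes — contains both P and ~P.
  branch 2 (add ~P, ~P):
    × closes — contains both P and ~P.
All 7 branches close.
Every branch closed, so the premises entail the conclusion.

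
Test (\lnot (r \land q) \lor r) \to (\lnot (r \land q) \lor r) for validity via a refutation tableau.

Valid

Assume the negation and expand:
Initial set: {\lnot ((\lnot (r \land q) \lor r) \to (\lnot (r \land q) \lor r))}.
\lnot ((\lnot (r \land q) \lor r) \to (\lnot (r \land q) \lor r)): α-rule — add (\lnot (r \land q) \lor r), \lnot (\lnot (r \land q) \lor r).
\lnot (\lnot (r \land q) \lor r): α-rule — add \lnot \lnot (r \land q), \lnot r.
\lnot \lnot (r \land q): α-rule — add r, q.
× closes — contains both r and \lnot r.
All 1 branch closes.
Every branch closed, so the negation is unsatisfiable and the formula is valid.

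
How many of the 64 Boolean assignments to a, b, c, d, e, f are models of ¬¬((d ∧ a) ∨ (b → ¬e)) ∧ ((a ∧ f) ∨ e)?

28

Initial set: {(¬¬((d ∧ a) ∨ (b → ¬e)) ∧ ((a ∧ f) ∨ e))}.
(¬¬((d ∧ a) ∨ (b → ¬e)) ∧ ((a ∧ f) ∨ e)): α-rule — add ¬¬((d ∧ a) ∨ (b → ¬e)), ((a ∧ f) ∨ e).
¬¬((d ∧ a) ∨ (b → ¬e)): drop double negation, giving ((d ∧ a) ∨ (b → ¬e)).
((a ∧ f) ∨ e): β-rule — branch into (a ∧ f)  //  e.
  branch 1 (add (a ∧ f)):
    (a ∧ f): α-rule — add a, f.
    ((d ∧ a) ∨ (b → ¬e)): β-rule — branch into (d ∧ a)  //  (b → ¬e).
      branch 1.1 (add (d ∧ a)):
        (d ∧ a): α-rule — add d, a.
        ○ open, literals {a=1, d=1, f=1}.
      branch 1.2 (add (b → ¬e)):
        (b → ¬e): β-rule — branch into ¬b  //  ¬e.
          branch 1.2.1 (add ¬b):
            ○ open, literals {a=1, b=0, f=1}.
          branch 1.2.2 (add ¬e):
            ○ open, literals {a=1, e=0, f=1}.
  branch 2 (add e):
    ((d ∧ a) ∨ (b → ¬e)): β-rule — branch into (d ∧ a)  //  (b → ¬e).
      branch 2.1 (add (d ∧ a)):
        (d ∧ a): α-rule — add d, a.
        ○ open, literals {a=1, d=1, e=1}.
      branch 2.2 (add (b → ¬e)):
        (b → ¬e): β-rule — branch into ¬b  //  ¬e.
          branch 2.2.1 (add ¬b):
            ○ open, literals {b=0, e=1}.
          branch 2.2.2 (add ¬e):
            × closes — contains both e and ¬e.
1 branch closed, 5 open.
Each open branch fixes some atoms; the unmentioned ones are free. Counting distinct full assignments: branch {a=1, d=1, f=1} (b, c, e) contributes 8 new; branch {a=1, b=0, f=1} (c, d, e) contributes 4 new; branch {a=1, e=0, f=1} (b, c, d) contributes 2 new; branch {a=1, d=1, e=1} (b, c, f) contributes 4 new; branch {b=0, e=1} (a, c, d, f) contributes 10 new. Total: 28.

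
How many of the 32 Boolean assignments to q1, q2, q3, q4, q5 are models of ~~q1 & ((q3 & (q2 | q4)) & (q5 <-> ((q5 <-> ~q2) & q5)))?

Initial set: {(~~q1 & ((q3 & (q2 | q4)) & (q5 <-> ((q5 <-> ~q2) & q5))))}.
(~~q1 & ((q3 & (q2 | q4)) & (q5 <-> ((q5 <-> ~q2) & q5)))): α-rule — add ~~q1, ((q3 & (q2 | q4)) & (q5 <-> ((q5 <-> ~q2) & q5))).
~~q1: drop double negation, giving q1.
((q3 & (q2 | q4)) & (q5 <-> ((q5 <-> ~q2) & q5))): α-rule — add (q3 & (q2 | q4)), (q5 <-> ((q5 <-> ~q2) & q5)).
(q3 & (q2 | q4)): α-rule — add q3, (q2 | q4).
(q5 <-> ((q5 <-> ~q2) & q5)): β-rule — branch into q5, ((q5 <-> ~q2) & q5)  //  ~q5, ~((q5 <-> ~q2) & q5).
  branch 1 (add q5, ((q5 <-> ~q2) & q5)):
    ((q5 <-> ~q2) & q5): α-rule — add (q5 <-> ~q2), q5.
    (q2 | q4): β-rule — branch into q2  //  q4.
      branch 1.1 (add q2):
        (q5 <-> ~q2): β-rule — branch into q5, ~q2  //  ~q5, ~~q2.
          branch 1.1.1 (add q5, ~q2):
            × closes — contains both q2 and ~q2.
          branch 1.1.2 (add ~q5, ~~q2):
            × closes — contains both q5 and ~q5.
      branch 1.2 (add q4):
        (q5 <-> ~q2): β-rule — branch into q5, ~q2  //  ~q5, ~~q2.
          branch 1.2.1 (add q5, ~q2):
            ○ open, literals {q1=1, q2=0, q3=1, q4=1, q5=1}.
          branch 1.2.2 (add ~q5, ~~q2):
            × closes — contains both q5 and ~q5.
  branch 2 (add ~q5, ~((q5 <-> ~q2) & q5)):
    (q2 | q4): β-rule — branch into q2  //  q4.
      branch 2.1 (add q2):
        ~((q5 <-> ~q2) & q5): β-rule — branch into ~(q5 <-> ~q2)  //  ~q5.
          branch 2.1.1 (add ~(q5 <-> ~q2)):
            ~(q5 <-> ~q2): β-rule — branch into q5, ~~q2  //  ~q5, ~q2.
              branch 2.1.1.1 (add q5, ~~q2):
                × closes — contains both q5 and ~q5.
              branch 2.1.1.2 (add ~q5, ~q2):
                × closes — contains both q2 and ~q2.
          branch 2.1.2 (add ~q5):
            ○ open, literals {q1=1, q2=1, q3=1, q5=0}.
      branch 2.2 (add q4):
        ~((q5 <-> ~q2) & q5): β-rule — branch into ~(q5 <-> ~q2)  //  ~q5.
          branch 2.2.1 (add ~(q5 <-> ~q2)):
            ~(q5 <-> ~q2): β-rule — branch into q5, ~~q2  //  ~q5, ~q2.
              branch 2.2.1.1 (add q5, ~~q2):
                × closes — contains both q5 and ~q5.
              branch 2.2.1.2 (add ~q5, ~q2):
                ○ open, literals {q1=1, q2=0, q3=1, q4=1, q5=0}.
          branch 2.2.2 (add ~q5):
            ○ open, literals {q1=1, q3=1, q4=1, q5=0}.
6 branches closed, 4 open.
Each open branch fixes some atoms; the unmentioned ones are free. Counting distinct full assignments: branch {q1=1, q2=0, q3=1, q4=1, q5=1} (none free) contributes 1 new; branch {q1=1, q2=1, q3=1, q5=0} (q4) contributes 2 new; branch {q1=1, q2=0, q3=1, q4=1, q5=0} (none free) contributes 1 new; branch {q1=1, q3=1, q4=1, q5=0} (q2) contributes 0 new. Total: 4.

4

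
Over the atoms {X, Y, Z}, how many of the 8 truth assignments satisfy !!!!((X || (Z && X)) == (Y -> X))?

Initial set: {!!!!((X || (Z && X)) == (Y -> X))}.
!!!!((X || (Z && X)) == (Y -> X)): drop double negation, giving !!((X || (Z && X)) == (Y -> X)).
!!((X || (Z && X)) == (Y -> X)): drop double negation, giving ((X || (Z && X)) == (Y -> X)).
((X || (Z && X)) == (Y -> X)): β-rule — branch into (X || (Z && X)), (Y -> X)  //  !(X || (Z && X)), !(Y -> X).
  branch 1 (add (X || (Z && X)), (Y -> X)):
    (X || (Z && X)): β-rule — branch into X  //  (Z && X).
      branch 1.1 (add X):
        (Y -> X): β-rule — branch into !Y  //  X.
          branch 1.1.1 (add !Y):
            ○ open, literals {X=T, Y=F}.
          branch 1.1.2 (add X):
            ○ open, literals {X=T}.
      branch 1.2 (add (Z && X)):
        (Z && X): α-rule — add Z, X.
        (Y -> X): β-rule — branch into !Y  //  X.
          branch 1.2.1 (add !Y):
            ○ open, literals {X=T, Y=F, Z=T}.
          branch 1.2.2 (add X):
            ○ open, literals {X=T, Z=T}.
  branch 2 (add !(X || (Z && X)), !(Y -> X)):
    !(X || (Z && X)): α-rule — add !X, !(Z && X).
    !(Y -> X): α-rule — add Y, !X.
    !(Z && X): β-rule — branch into !Z  //  !X.
      branch 2.1 (add !Z):
        ○ open, literals {X=F, Y=T, Z=F}.
      branch 2.2 (add !X):
        ○ open, literals {X=F, Y=T}.
0 branches closed, 6 open.
Each open branch fixes some atoms; the unmentioned ones are free. Counting distinct full assignments: branch {X=T, Y=F} (Z) contributes 2 new; branch {X=T} (Y, Z) contributes 2 new; branch {X=T, Y=F, Z=T} (none free) contributes 0 new; branch {X=T, Z=T} (Y) contributes 0 new; branch {X=F, Y=T, Z=F} (none free) contributes 1 new; branch {X=F, Y=T} (Z) contributes 1 new. Total: 6.

6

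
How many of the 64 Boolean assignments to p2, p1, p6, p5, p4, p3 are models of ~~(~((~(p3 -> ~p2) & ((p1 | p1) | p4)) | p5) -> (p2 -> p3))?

Initial set: {~~(~((~(p3 -> ~p2) & ((p1 | p1) | p4)) | p5) -> (p2 -> p3))}.
~~(~((~(p3 -> ~p2) & ((p1 | p1) | p4)) | p5) -> (p2 -> p3)): drop double negation, giving (~((~(p3 -> ~p2) & ((p1 | p1) | p4)) | p5) -> (p2 -> p3)).
(~((~(p3 -> ~p2) & ((p1 | p1) | p4)) | p5) -> (p2 -> p3)): β-rule — branch into ~~((~(p3 -> ~p2) & ((p1 | p1) | p4)) | p5)  //  (p2 -> p3).
  branch 1 (add ~~((~(p3 -> ~p2) & ((p1 | p1) | p4)) | p5)):
    ~~((~(p3 -> ~p2) & ((p1 | p1) | p4)) | p5): β-rule — branch into (~(p3 -> ~p2) & ((p1 | p1) | p4))  //  p5.
      branch 1.1 (add (~(p3 -> ~p2) & ((p1 | p1) | p4))):
        (~(p3 -> ~p2) & ((p1 | p1) | p4)): α-rule — add ~(p3 -> ~p2), ((p1 | p1) | p4).
        ~(p3 -> ~p2): α-rule — add p3, ~~p2.
        ((p1 | p1) | p4): β-rule — branch into (p1 | p1)  //  p4.
          branch 1.1.1 (add (p1 | p1)):
            (p1 | p1): β-rule — branch into p1  //  p1.
              branch 1.1.1.1 (add p1):
                ○ open, literals {p1=true, p2=true, p3=true}.
              branch 1.1.1.2 (add p1):
                ○ open, literals {p1=true, p2=true, p3=true}.
          branch 1.1.2 (add p4):
            ○ open, literals {p2=true, p3=true, p4=true}.
      branch 1.2 (add p5):
        ○ open, literals {p5=true}.
  branch 2 (add (p2 -> p3)):
    (p2 -> p3): β-rule — branch into ~p2  //  p3.
      branch 2.1 (add ~p2):
        ○ open, literals {p2=false}.
      branch 2.2 (add p3):
        ○ open, literals {p3=true}.
0 branches closed, 6 open.
Each open branch fixes some atoms; the unmentioned ones are free. Counting distinct full assignments: branch {p1=true, p2=true, p3=true} (p6, p5, p4) contributes 8 new; branch {p1=true, p2=true, p3=true} (p6, p5, p4) contributes 0 new; branch {p2=true, p3=true, p4=true} (p1, p6, p5) contributes 4 new; branch {p5=true} (p2, p1, p6, p4, p3) contributes 26 new; branch {p2=false} (p1, p6, p5, p4, p3) contributes 16 new; branch {p3=true} (p2, p1, p6, p5, p4) contributes 2 new. Total: 56.

56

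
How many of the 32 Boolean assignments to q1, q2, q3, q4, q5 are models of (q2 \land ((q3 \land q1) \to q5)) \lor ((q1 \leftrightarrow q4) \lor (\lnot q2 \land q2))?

23

Initial set: {((q2 \land ((q3 \land q1) \to q5)) \lor ((q1 \leftrightarrow q4) \lor (\lnot q2 \land q2)))}.
((q2 \land ((q3 \land q1) \to q5)) \lor ((q1 \leftrightarrow q4) \lor (\lnot q2 \land q2))): β-rule — branch into (q2 \land ((q3 \land q1) \to q5))  //  ((q1 \leftrightarrow q4) \lor (\lnot q2 \land q2)).
  branch 1 (add (q2 \land ((q3 \land q1) \to q5))):
    (q2 \land ((q3 \land q1) \to q5)): α-rule — add q2, ((q3 \land q1) \to q5).
    ((q3 \land q1) \to q5): β-rule — branch into \lnot (q3 \land q1)  //  q5.
      branch 1.1 (add \lnot (q3 \land q1)):
        \lnot (q3 \land q1): β-rule — branch into \lnot q3  //  \lnot q1.
          branch 1.1.1 (add \lnot q3):
            ○ open, literals {q2=1, q3=0}.
          branch 1.1.2 (add \lnot q1):
            ○ open, literals {q1=0, q2=1}.
      branch 1.2 (add q5):
        ○ open, literals {q2=1, q5=1}.
  branch 2 (add ((q1 \leftrightarrow q4) \lor (\lnot q2 \land q2))):
    ((q1 \leftrightarrow q4) \lor (\lnot q2 \land q2)): β-rule — branch into (q1 \leftrightarrow q4)  //  (\lnot q2 \land q2).
      branch 2.1 (add (q1 \leftrightarrow q4)):
        (q1 \leftrightarrow q4): β-rule — branch into q1, q4  //  \lnot q1, \lnot q4.
          branch 2.1.1 (add q1, q4):
            ○ open, literals {q1=1, q4=1}.
          branch 2.1.2 (add \lnot q1, \lnot q4):
            ○ open, literals {q1=0, q4=0}.
      branch 2.2 (add (\lnot q2 \land q2)):
        (\lnot q2 \land q2): α-rule — add \lnot q2, q2.
        × closes — contains both q2 and \lnot q2.
1 branch closed, 5 open.
Each open branch fixes some atoms; the unmentioned ones are free. Counting distinct full assignments: branch {q2=1, q3=0} (q1, q4, q5) contributes 8 new; branch {q1=0, q2=1} (q3, q4, q5) contributes 4 new; branch {q2=1, q5=1} (q1, q3, q4) contributes 2 new; branch {q1=1, q4=1} (q2, q3, q5) contributes 5 new; branch {q1=0, q4=0} (q2, q3, q5) contributes 4 new. Total: 23.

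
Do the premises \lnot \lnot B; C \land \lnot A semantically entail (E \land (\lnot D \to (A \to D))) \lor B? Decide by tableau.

Initial set: {\lnot \lnot B; (C \land \lnot A); \lnot ((E \land (\lnot D \to (A \to D))) \lor B)}.
\lnot \lnot B: drop double negation, giving B.
(C \land \lnot A): α-rule — add C, \lnot A.
\lnot ((E \land (\lnot D \to (A \to D))) \lor B): α-rule — add \lnot (E \land (\lnot D \to (A \to D))), \lnot B.
× closes — contains both B and \lnot B.
All 1 branch closes.
Every branch closed, so the premises entail the conclusion.

Yes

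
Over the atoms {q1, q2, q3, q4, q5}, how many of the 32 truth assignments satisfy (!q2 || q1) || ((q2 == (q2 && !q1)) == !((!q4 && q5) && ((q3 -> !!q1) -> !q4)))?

Initial set: {((!q2 || q1) || ((q2 == (q2 && !q1)) == !((!q4 && q5) && ((q3 -> !!q1) -> !q4))))}.
((!q2 || q1) || ((q2 == (q2 && !q1)) == !((!q4 && q5) && ((q3 -> !!q1) -> !q4)))): β-rule — branch into (!q2 || q1)  //  ((q2 == (q2 && !q1)) == !((!q4 && q5) && ((q3 -> !!q1) -> !q4))).
  branch 1 (add (!q2 || q1)):
    (!q2 || q1): β-rule — branch into !q2  //  q1.
      branch 1.1 (add !q2):
        ○ open, literals {q2=false}.
      branch 1.2 (add q1):
        ○ open, literals {q1=true}.
  branch 2 (add ((q2 == (q2 && !q1)) == !((!q4 && q5) && ((q3 -> !!q1) -> !q4)))):
    ((q2 == (q2 && !q1)) == !((!q4 && q5) && ((q3 -> !!q1) -> !q4))): β-rule — branch into (q2 == (q2 && !q1)), !((!q4 && q5) && ((q3 -> !!q1) -> !q4))  //  !(q2 == (q2 && !q1)), !!((!q4 && q5) && ((q3 -> !!q1) -> !q4)).
      branch 2.1 (add (q2 == (q2 && !q1)), !((!q4 && q5) && ((q3 -> !!q1) -> !q4))):
        (q2 == (q2 && !q1)): β-rule — branch into q2, (q2 && !q1)  //  !q2, !(q2 && !q1).
          branch 2.1.1 (add q2, (q2 && !q1)):
            (q2 && !q1): α-rule — add q2, !q1.
            !((!q4 && q5) && ((q3 -> !!q1) -> !q4)): β-rule — branch into !(!q4 && q5)  //  !((q3 -> !!q1) -> !q4).
              branch 2.1.1.1 (add !(!q4 && q5)):
                !(!q4 && q5): β-rule — branch into !!q4  //  !q5.
                  branch 2.1.1.1.1 (add !!q4):
                    ○ open, literals {q1=false, q2=true, q4=true}.
                  branch 2.1.1.1.2 (add !q5):
                    ○ open, literals {q1=false, q2=true, q5=false}.
              branch 2.1.1.2 (add !((q3 -> !!q1) -> !q4)):
                !((q3 -> !!q1) -> !q4): α-rule — add (q3 -> !!q1), !!q4.
                (q3 -> !!q1): β-rule — branch into !q3  //  !!q1.
                  branch 2.1.1.2.1 (add !q3):
                    ○ open, literals {q1=false, q2=true, q3=false, q4=true}.
                  branch 2.1.1.2.2 (add !!q1):
                    !!q1: drop double negation, giving q1.
                    × closes — contains both q1 and !q1.
          branch 2.1.2 (add !q2, !(q2 && !q1)):
            !((!q4 && q5) && ((q3 -> !!q1) -> !q4)): β-rule — branch into !(!q4 && q5)  //  !((q3 -> !!q1) -> !q4).
              branch 2.1.2.1 (add !(!q4 && q5)):
                !(q2 && !q1): β-rule — branch into !q2  //  !!q1.
                  branch 2.1.2.1.1 (add !q2):
                    !(!q4 && q5): β-rule — branch into !!q4  //  !q5.
                      branch 2.1.2.1.1.1 (add !!q4):
                        ○ open, literals {q2=false, q4=true}.
                      branch 2.1.2.1.1.2 (add !q5):
                        ○ open, literals {q2=false, q5=false}.
                  branch 2.1.2.1.2 (add !!q1):
                    !(!q4 && q5): β-rule — branch into !!q4  //  !q5.
                      branch 2.1.2.1.2.1 (add !!q4):
                        ○ open, literals {q1=true, q2=false, q4=true}.
                      branch 2.1.2.1.2.2 (add !q5):
                        ○ open, literals {q1=true, q2=false, q5=false}.
              branch 2.1.2.2 (add !((q3 -> !!q1) -> !q4)):
                !((q3 -> !!q1) -> !q4): α-rule — add (q3 -> !!q1), !!q4.
                !(q2 && !q1): β-rule — branch into !q2  //  !!q1.
                  branch 2.1.2.2.1 (add !q2):
                    (q3 -> !!q1): β-rule — branch into !q3  //  !!q1.
                      branch 2.1.2.2.1.1 (add !q3):
                        ○ open, literals {q2=false, q3=false, q4=true}.
                      branch 2.1.2.2.1.2 (add !!q1):
                        !!q1: drop double negation, giving q1.
                        ○ open, literals {q1=true, q2=false, q4=true}.
                  branch 2.1.2.2.2 (add !!q1):
                    (q3 -> !!q1): β-rule — branch into !q3  //  !!q1.
                      branch 2.1.2.2.2.1 (add !q3):
                        ○ open, literals {q1=true, q2=false, q3=false, q4=true}.
                      branch 2.1.2.2.2.2 (add !!q1):
                        !!q1: drop double negation, giving q1.
                        ○ open, literals {q1=true, q2=false, q4=true}.
      branch 2.2 (add !(q2 == (q2 && !q1)), !!((!q4 && q5) && ((q3 -> !!q1) -> !q4))):
        !!((!q4 && q5) && ((q3 -> !!q1) -> !q4)): α-rule — add (!q4 && q5), ((q3 -> !!q1) -> !q4).
        (!q4 && q5): α-rule — add !q4, q5.
        !(q2 == (q2 && !q1)): β-rule — branch into q2, !(q2 && !q1)  //  !q2, (q2 && !q1).
          branch 2.2.1 (add q2, !(q2 && !q1)):
            ((q3 -> !!q1) -> !q4): β-rule — branch into !(q3 -> !!q1)  //  !q4.
              branch 2.2.1.1 (add !(q3 -> !!q1)):
                !(q3 -> !!q1): α-rule — add q3, !!!q1.
                !!!q1: drop double negation, giving !q1.
                !(q2 && !q1): β-rule — branch into !q2  //  !!q1.
                  branch 2.2.1.1.1 (add !q2):
                    × closes — contains both q2 and !q2.
                  branch 2.2.1.1.2 (add !!q1):
                    × closes — contains both q1 and !q1.
              branch 2.2.1.2 (add !q4):
                !(q2 && !q1): β-rule — branch into !q2  //  !!q1.
                  branch 2.2.1.2.1 (add !q2):
                    × closes — contains both q2 and !q2.
                  branch 2.2.1.2.2 (add !!q1):
                    ○ open, literals {q1=true, q2=true, q4=false, q5=true}.
          branch 2.2.2 (add !q2, (q2 && !q1)):
            (q2 && !q1): α-rule — add q2, !q1.
            × closes — contains both q2 and !q2.
5 branches closed, 14 open.
Each open branch fixes some atoms; the unmentioned ones are free. Counting distinct full assignments: branch {q2=false} (q1, q3, q4, q5) contributes 16 new; branch {q1=true} (q2, q3, q4, q5) contributes 8 new; branch {q1=false, q2=true, q4=true} (q3, q5) contributes 4 new; branch {q1=false, q2=true, q5=false} (q3, q4) contributes 2 new; branch {q1=false, q2=true, q3=false, q4=true} (q5) contributes 0 new; branch {q2=false, q4=true} (q1, q3, q5) contributes 0 new; branch {q2=false, q5=false} (q1, q3, q4) contributes 0 new; branch {q1=true, q2=false, q4=true} (q3, q5) contributes 0 new; branch {q1=true, q2=false, q5=false} (q3, q4) contributes 0 new; branch {q2=false, q3=false, q4=true} (q1, q5) contributes 0 new; branch {q1=true, q2=false, q4=true} (q3, q5) contributes 0 new; branch {q1=true, q2=false, q3=false, q4=true} (q5) contributes 0 new; branch {q1=true, q2=false, q4=true} (q3, q5) contributes 0 new; branch {q1=true, q2=true, q4=false, q5=true} (q3) contributes 0 new. Total: 30.

30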